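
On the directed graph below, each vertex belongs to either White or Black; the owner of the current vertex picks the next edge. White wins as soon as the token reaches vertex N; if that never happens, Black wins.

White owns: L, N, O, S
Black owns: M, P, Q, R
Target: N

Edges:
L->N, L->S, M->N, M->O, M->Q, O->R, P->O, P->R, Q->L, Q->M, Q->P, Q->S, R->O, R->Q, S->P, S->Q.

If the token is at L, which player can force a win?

White

A0 = {N}
A1: add {L} — L (White) has L→N.
A2 = A1; e.g. M (Black) can still go to O. Fixed point.
L ∈ A1, so White can force the target.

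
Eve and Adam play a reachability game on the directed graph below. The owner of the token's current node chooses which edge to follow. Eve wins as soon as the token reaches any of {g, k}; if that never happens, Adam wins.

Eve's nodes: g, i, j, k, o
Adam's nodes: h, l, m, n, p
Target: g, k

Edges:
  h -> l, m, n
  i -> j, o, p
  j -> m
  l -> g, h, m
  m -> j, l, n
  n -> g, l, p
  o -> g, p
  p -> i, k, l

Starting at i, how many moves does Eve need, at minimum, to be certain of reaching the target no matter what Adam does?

2

A0 = {g, k}
A1: add {o} — o (Eve) has o→g.
A2: add {i} — i (Eve) has i→o.
A3 = A2; e.g. h (Adam) can still go to l. Fixed point.
i enters the attractor at level 2, so Eve can force the target in 2 moves from there.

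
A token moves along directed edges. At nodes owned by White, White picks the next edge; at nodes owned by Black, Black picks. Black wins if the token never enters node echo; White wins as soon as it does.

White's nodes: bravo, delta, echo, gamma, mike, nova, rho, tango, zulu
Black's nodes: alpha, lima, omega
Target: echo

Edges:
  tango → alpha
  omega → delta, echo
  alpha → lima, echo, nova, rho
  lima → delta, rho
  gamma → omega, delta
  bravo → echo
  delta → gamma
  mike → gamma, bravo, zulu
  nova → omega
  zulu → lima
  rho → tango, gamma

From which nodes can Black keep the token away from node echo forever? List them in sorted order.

A0 = {echo}
A1: add {bravo} — bravo (White) has bravo→echo.
A2: add {mike} — mike (White) has mike→bravo.
A3 = A2; e.g. tango (White) has no edge into A2. Fixed point.
White's attractor = {bravo, echo, mike}; Black avoids the target exactly from the complement.

alpha, delta, gamma, lima, nova, omega, rho, tango, zulu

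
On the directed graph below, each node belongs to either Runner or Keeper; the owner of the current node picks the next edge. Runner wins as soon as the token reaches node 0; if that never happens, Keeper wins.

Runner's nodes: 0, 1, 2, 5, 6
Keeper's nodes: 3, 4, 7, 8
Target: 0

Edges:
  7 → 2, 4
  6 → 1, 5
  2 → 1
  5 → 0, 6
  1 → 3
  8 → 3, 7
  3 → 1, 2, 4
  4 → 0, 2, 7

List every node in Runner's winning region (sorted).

0, 5, 6

A0 = {0}
A1: add {5} — 5 (Runner) has 5→0.
A2: add {6} — 6 (Runner) has 6→5.
A3 = A2; e.g. 1 (Runner) has no edge into A2. Fixed point.
Runner's winning region = {0, 5, 6}.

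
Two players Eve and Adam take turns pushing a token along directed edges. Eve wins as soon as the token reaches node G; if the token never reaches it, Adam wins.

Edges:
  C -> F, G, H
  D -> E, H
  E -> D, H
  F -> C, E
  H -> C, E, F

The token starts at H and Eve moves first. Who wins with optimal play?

Track states (vertex, player-to-move).
A0 = {(G,Eve), (G,Adam)}
A1: add {(C,Eve)}.
A2 = A1; e.g. (C,Adam) stays out. (H,Eve) never enters ⇒ Adam avoids the target.

Adam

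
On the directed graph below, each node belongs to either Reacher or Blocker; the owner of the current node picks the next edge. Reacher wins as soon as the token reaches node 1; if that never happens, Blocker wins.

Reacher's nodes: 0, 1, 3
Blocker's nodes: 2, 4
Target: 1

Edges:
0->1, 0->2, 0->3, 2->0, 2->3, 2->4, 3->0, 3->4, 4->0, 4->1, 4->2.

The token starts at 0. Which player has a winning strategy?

A0 = {1}
A1: add {0} — 0 (Reacher) has 0→1.
0 ∈ A1, so Reacher can force the target.

Reacher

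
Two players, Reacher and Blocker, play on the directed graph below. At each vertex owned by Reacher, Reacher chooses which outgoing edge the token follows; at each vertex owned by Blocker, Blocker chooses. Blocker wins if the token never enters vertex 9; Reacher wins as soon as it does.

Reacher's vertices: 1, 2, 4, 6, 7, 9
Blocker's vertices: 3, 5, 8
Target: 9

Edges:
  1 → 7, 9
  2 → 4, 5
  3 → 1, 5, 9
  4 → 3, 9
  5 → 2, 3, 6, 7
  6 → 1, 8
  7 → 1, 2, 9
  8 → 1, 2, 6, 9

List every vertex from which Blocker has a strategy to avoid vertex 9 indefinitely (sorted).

3, 5

A0 = {9}
A1: add {1, 4, 7} — 1 (Reacher) has 1→9; 4 (Reacher) has 4→9; 7 (Reacher) has 7→9.
A2: add {2, 6} — 2 (Reacher) has 2→4; 6 (Reacher) has 6→1.
A3: add {8} — 8 (Blocker): all of {1, 2, 6, 9} already in.
A4 = A3; e.g. 3 (Blocker) can still go to 5. Fixed point.
Reacher's attractor = {1, 2, 4, 6, 7, 8, 9}; Blocker avoids the target exactly from the complement.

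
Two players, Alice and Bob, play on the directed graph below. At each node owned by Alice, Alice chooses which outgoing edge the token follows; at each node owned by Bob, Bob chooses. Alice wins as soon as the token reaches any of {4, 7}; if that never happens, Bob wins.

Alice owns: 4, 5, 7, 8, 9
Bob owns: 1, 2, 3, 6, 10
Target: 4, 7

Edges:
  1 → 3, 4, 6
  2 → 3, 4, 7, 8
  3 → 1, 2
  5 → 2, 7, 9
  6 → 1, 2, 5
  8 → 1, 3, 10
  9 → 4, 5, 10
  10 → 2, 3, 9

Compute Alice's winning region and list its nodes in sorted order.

A0 = {4, 7}
A1: add {5, 9} — 5 (Alice) has 5→7; 9 (Alice) has 9→4.
A2 = A1; e.g. 1 (Bob) can still go to 3. Fixed point.
Alice's winning region = {4, 5, 7, 9}.

4, 5, 7, 9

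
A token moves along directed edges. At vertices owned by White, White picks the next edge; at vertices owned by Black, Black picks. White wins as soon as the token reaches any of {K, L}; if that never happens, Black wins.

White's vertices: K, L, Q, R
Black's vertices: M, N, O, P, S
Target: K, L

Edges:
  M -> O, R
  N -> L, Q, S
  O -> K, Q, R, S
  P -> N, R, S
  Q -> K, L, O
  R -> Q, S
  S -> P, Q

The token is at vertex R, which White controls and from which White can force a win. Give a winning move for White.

A0 = {K, L}
A1: add {Q} — Q (White) has Q→K.
A2: add {R} — R (White) has R→Q.
A3 = A2; e.g. M (Black) can still go to O. Fixed point.
From R, successor Q is in the attractor (rank 1); the other successor S is not.

Q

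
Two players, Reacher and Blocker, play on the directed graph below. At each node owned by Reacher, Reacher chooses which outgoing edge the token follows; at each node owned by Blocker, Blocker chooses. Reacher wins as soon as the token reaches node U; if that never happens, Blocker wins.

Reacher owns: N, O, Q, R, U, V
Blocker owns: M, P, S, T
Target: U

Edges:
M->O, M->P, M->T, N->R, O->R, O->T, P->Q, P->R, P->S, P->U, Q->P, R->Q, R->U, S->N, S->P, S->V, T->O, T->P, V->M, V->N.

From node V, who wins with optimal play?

Reacher

A0 = {U}
A1: add {R} — R (Reacher) has R→U.
A2: add {N, O} — N (Reacher) has N→R; O (Reacher) has O→R.
A3: add {V} — V (Reacher) has V→N.
A4 = A3; e.g. M (Blocker) can still go to P. Fixed point.
V ∈ A3, so Reacher can force the target.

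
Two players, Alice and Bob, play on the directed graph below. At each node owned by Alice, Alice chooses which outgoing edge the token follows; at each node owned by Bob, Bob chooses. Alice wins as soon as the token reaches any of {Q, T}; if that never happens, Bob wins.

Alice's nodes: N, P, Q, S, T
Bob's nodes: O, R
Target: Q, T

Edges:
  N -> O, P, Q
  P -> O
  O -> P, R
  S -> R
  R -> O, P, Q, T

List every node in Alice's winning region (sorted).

A0 = {Q, T}
A1: add {N} — N (Alice) has N→Q.
A2 = A1; e.g. O (Bob) can still go to P. Fixed point.
Alice's winning region = {N, Q, T}.

N, Q, T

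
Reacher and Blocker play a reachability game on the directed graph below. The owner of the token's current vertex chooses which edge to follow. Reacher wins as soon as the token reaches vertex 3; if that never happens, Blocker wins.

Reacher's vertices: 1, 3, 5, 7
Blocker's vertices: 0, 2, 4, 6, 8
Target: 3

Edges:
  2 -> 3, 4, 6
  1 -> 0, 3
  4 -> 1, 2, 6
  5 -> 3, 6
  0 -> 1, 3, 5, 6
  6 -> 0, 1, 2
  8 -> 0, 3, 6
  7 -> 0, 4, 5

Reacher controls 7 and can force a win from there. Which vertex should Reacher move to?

5

A0 = {3}
A1: add {1, 5} — 1 (Reacher) has 1→3; 5 (Reacher) has 5→3.
A2: add {7} — 7 (Reacher) has 7→5.
A3 = A2; e.g. 0 (Blocker) can still go to 6. Fixed point.
From 7, successor 5 is in the attractor (rank 1); the other successors 0, 4 are not.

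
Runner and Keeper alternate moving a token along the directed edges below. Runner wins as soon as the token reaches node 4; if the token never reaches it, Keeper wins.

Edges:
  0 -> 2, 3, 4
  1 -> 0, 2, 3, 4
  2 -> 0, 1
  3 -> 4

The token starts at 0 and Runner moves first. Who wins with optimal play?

Track states (vertex, player-to-move).
A0 = {(4,Runner), (4,Keeper)}
A1: add {(0,Runner), (1,Runner), (3,Runner), (3,Keeper)}.
(0,Runner) ∈ A1 ⇒ Runner forces the target.

Runner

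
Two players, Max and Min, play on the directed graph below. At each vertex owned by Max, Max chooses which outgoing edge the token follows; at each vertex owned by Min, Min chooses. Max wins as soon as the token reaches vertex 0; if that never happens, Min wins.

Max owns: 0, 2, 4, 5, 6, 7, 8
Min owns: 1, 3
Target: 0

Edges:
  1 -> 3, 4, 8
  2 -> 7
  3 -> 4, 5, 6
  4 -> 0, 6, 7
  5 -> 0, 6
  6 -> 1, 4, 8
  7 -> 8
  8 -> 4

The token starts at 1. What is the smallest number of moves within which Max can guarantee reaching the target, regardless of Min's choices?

A0 = {0}
A1: add {4, 5} — 4 (Max) has 4→0; 5 (Max) has 5→0.
A2: add {6, 8} — 6 (Max) has 6→4; 8 (Max) has 8→4.
A3: add {3, 7} — 3 (Min): all of {4, 5, 6} already in; 7 (Max) has 7→8.
A4: add {1, 2} — 1 (Min): all of {3, 4, 8} already in; 2 (Max) has 2→7.
A4 = all vertices. Fixed point.
1 enters the attractor at level 4, so Max can force the target in 4 moves from there.

4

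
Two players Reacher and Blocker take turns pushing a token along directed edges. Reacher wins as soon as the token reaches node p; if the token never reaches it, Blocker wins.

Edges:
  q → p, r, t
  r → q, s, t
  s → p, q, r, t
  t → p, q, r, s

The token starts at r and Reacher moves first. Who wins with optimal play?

Blocker

Track states (vertex, player-to-move).
A0 = {(p,Reacher), (p,Blocker)}
A1: add {(q,Reacher), (s,Reacher), (t,Reacher)}.
A2: add {(r,Blocker)}.
A3 = A2; e.g. (q,Blocker) stays out. (r,Reacher) never enters ⇒ Blocker avoids the target.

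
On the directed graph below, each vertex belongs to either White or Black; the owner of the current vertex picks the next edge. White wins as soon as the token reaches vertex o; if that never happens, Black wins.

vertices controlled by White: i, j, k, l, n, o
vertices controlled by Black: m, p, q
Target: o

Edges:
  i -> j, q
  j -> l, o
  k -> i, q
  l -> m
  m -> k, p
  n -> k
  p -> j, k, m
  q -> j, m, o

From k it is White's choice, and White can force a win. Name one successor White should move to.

i

A0 = {o}
A1: add {j} — j (White) has j→o.
A2: add {i} — i (White) has i→j.
A3: add {k} — k (White) has k→i.
A4: add {n} — n (White) has n→k.
A5 = A4; e.g. l (White) has no edge into A4. Fixed point.
From k, successor i is in the attractor (rank 2); the other successor q is not.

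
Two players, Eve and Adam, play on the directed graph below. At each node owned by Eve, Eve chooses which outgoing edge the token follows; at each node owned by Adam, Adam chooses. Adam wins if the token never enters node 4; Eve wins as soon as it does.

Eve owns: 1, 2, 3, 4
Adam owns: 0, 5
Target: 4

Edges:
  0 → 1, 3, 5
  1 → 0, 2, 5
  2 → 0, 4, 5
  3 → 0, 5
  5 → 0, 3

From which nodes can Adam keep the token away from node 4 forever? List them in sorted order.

0, 3, 5

A0 = {4}
A1: add {2} — 2 (Eve) has 2→4.
A2: add {1} — 1 (Eve) has 1→2.
A3 = A2; e.g. 0 (Adam) can still go to 3. Fixed point.
Eve's attractor = {1, 2, 4}; Adam avoids the target exactly from the complement.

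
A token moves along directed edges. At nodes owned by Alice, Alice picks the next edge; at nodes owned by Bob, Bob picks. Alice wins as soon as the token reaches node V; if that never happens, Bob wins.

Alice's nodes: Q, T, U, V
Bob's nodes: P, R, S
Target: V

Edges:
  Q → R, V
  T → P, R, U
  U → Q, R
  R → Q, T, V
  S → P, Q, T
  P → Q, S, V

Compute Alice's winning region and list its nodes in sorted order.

Q, R, T, U, V

A0 = {V}
A1: add {Q} — Q (Alice) has Q→V.
A2: add {U} — U (Alice) has U→Q.
A3: add {T} — T (Alice) has T→U.
A4: add {R} — R (Bob): all of {Q, T, V} already in.
A5 = A4; e.g. P (Bob) can still go to S. Fixed point.
Alice's winning region = {Q, R, T, U, V}.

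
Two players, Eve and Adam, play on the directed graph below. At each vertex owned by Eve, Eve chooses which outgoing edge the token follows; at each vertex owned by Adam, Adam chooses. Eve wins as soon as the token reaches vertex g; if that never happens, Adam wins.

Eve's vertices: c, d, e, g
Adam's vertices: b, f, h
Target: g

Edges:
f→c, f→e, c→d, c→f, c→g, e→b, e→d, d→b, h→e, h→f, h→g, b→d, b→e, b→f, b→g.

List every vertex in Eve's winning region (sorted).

A0 = {g}
A1: add {c} — c (Eve) has c→g.
A2 = A1; e.g. b (Adam) can still go to d. Fixed point.
Eve's winning region = {c, g}.

c, g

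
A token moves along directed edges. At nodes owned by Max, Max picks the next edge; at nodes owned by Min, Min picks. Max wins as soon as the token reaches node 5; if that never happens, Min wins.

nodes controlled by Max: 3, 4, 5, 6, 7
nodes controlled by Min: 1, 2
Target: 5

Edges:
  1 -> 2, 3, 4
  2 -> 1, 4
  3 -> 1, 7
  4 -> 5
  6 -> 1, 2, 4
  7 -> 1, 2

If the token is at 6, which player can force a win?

Max

A0 = {5}
A1: add {4} — 4 (Max) has 4→5.
A2: add {6} — 6 (Max) has 6→4.
A3 = A2; e.g. 1 (Min) can still go to 2. Fixed point.
6 ∈ A2, so Max can force the target.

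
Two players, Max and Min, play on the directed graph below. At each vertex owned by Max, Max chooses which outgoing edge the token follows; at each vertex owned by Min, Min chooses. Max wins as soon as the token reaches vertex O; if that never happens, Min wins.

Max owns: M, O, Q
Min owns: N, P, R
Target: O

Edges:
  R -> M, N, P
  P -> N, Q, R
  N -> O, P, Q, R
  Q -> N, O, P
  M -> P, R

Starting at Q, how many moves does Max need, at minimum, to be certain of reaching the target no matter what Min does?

1

A0 = {O}
A1: add {Q} — Q (Max) has Q→O.
A2 = A1; e.g. M (Max) has no edge into A1. Fixed point.
Q enters the attractor at level 1, so Max can force the target in 1 move from there.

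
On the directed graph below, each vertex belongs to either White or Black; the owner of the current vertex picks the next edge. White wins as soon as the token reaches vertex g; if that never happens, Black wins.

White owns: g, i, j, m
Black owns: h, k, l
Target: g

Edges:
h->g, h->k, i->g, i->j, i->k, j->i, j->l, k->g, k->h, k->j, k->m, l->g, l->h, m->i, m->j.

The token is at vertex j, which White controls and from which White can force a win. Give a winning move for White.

A0 = {g}
A1: add {i} — i (White) has i→g.
A2: add {j, m} — j (White) has j→i; m (White) has m→i.
A3 = A2; e.g. h (Black) can still go to k. Fixed point.
From j, successor i is in the attractor (rank 1); the other successor l is not.

i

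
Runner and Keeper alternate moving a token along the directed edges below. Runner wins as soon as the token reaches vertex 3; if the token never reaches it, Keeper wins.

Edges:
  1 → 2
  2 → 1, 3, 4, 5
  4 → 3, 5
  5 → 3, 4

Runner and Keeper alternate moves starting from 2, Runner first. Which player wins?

Runner

Track states (vertex, player-to-move).
A0 = {(3,Runner), (3,Keeper)}
A1: add {(2,Runner), (4,Runner), (5,Runner)}.
(2,Runner) ∈ A1 ⇒ Runner forces the target.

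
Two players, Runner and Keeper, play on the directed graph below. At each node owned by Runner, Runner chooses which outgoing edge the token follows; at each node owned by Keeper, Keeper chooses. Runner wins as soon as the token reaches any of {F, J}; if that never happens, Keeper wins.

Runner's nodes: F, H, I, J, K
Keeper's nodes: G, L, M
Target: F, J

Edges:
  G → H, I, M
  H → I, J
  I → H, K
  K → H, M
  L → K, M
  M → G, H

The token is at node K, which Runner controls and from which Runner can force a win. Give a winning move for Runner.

A0 = {F, J}
A1: add {H} — H (Runner) has H→J.
A2: add {I, K} — I (Runner) has I→H; K (Runner) has K→H.
A3 = A2; e.g. G (Keeper) can still go to M. Fixed point.
From K, successor H is in the attractor (rank 1); the other successor M is not.

H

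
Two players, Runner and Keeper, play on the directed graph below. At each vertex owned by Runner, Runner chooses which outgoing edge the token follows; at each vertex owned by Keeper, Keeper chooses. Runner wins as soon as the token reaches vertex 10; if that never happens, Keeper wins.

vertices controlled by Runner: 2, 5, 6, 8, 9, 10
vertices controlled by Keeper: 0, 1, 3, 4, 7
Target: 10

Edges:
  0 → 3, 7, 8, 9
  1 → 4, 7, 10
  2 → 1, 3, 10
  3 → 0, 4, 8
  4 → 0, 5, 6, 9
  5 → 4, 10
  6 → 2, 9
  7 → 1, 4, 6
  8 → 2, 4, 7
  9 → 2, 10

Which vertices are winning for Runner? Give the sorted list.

2, 5, 6, 8, 9, 10

A0 = {10}
A1: add {2, 5, 9} — 2 (Runner) has 2→10; 5 (Runner) has 5→10; 9 (Runner) has 9→10.
A2: add {6, 8} — 6 (Runner) has 6→2; 8 (Runner) has 8→2.
A3 = A2; e.g. 0 (Keeper) can still go to 3. Fixed point.
Runner's winning region = {2, 5, 6, 8, 9, 10}.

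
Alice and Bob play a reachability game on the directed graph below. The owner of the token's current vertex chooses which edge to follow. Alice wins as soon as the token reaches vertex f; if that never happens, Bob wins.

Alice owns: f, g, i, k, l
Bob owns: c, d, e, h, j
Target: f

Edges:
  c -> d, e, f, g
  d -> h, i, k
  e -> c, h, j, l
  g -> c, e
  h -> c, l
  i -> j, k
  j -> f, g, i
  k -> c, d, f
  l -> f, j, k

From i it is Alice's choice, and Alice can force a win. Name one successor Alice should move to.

A0 = {f}
A1: add {k, l} — k (Alice) has k→f; l (Alice) has l→f.
A2: add {i} — i (Alice) has i→k.
A3 = A2; e.g. c (Bob) can still go to d. Fixed point.
From i, successor k is in the attractor (rank 1); the other successor j is not.

k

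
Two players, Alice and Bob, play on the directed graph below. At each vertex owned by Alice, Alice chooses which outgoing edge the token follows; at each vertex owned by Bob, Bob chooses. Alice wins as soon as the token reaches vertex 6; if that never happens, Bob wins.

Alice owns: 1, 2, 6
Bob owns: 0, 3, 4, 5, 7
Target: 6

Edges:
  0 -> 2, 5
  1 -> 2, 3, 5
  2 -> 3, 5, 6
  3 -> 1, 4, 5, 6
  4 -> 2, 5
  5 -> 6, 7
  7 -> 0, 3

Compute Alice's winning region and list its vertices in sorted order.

A0 = {6}
A1: add {2} — 2 (Alice) has 2→6.
A2: add {1} — 1 (Alice) has 1→2.
A3 = A2; e.g. 0 (Bob) can still go to 5. Fixed point.
Alice's winning region = {1, 2, 6}.

1, 2, 6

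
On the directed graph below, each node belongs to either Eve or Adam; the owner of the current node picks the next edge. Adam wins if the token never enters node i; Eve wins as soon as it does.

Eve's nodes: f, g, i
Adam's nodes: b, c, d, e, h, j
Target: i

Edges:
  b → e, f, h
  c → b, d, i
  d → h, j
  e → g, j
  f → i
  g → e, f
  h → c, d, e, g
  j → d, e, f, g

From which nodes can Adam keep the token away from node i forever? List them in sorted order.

A0 = {i}
A1: add {f} — f (Eve) has f→i.
A2: add {g} — g (Eve) has g→f.
A3 = A2; e.g. b (Adam) can still go to e. Fixed point.
Eve's attractor = {f, g, i}; Adam avoids the target exactly from the complement.

b, c, d, e, h, j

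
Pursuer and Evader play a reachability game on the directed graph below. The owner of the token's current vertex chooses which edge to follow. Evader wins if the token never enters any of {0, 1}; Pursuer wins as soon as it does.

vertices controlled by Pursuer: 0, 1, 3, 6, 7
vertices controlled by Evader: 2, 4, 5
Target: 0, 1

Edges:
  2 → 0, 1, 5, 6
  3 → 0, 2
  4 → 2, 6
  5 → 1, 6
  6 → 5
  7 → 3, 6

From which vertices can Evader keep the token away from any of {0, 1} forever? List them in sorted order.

2, 4, 5, 6

A0 = {0, 1}
A1: add {3} — 3 (Pursuer) has 3→0.
A2: add {7} — 7 (Pursuer) has 7→3.
A3 = A2; e.g. 2 (Evader) can still go to 5. Fixed point.
Pursuer's attractor = {0, 1, 3, 7}; Evader avoids the target exactly from the complement.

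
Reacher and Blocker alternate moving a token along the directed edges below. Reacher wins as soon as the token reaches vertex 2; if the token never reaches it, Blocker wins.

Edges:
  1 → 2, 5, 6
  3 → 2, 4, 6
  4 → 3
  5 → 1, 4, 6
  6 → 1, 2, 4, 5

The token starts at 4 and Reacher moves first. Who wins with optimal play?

Track states (vertex, player-to-move).
A0 = {(2,Reacher), (2,Blocker)}
A1: add {(1,Reacher), (3,Reacher), (6,Reacher)}.
A2: add {(4,Blocker)}.
A3: add {(5,Reacher)}.
A4: add {(1,Blocker)}.
A5 = A4; e.g. (3,Blocker) stays out. (4,Reacher) never enters ⇒ Blocker avoids the target.

Blocker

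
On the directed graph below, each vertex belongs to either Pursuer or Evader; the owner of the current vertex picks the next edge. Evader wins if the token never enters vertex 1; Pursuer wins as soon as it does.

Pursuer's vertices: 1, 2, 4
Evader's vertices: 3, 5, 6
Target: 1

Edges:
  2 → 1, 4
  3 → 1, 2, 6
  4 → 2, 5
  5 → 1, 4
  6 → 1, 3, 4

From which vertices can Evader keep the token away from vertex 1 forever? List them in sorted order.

A0 = {1}
A1: add {2} — 2 (Pursuer) has 2→1.
A2: add {4} — 4 (Pursuer) has 4→2.
A3: add {5} — 5 (Evader): all of {1, 4} already in.
A4 = A3; e.g. 3 (Evader) can still go to 6. Fixed point.
Pursuer's attractor = {1, 2, 4, 5}; Evader avoids the target exactly from the complement.

3, 6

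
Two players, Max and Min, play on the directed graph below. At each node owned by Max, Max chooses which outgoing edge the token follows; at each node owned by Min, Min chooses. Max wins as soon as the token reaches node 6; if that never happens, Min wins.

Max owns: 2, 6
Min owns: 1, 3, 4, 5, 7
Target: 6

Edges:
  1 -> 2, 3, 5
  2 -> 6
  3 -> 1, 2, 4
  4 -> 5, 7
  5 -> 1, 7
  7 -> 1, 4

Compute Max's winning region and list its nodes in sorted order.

A0 = {6}
A1: add {2} — 2 (Max) has 2→6.
A2 = A1; e.g. 1 (Min) can still go to 3. Fixed point.
Max's winning region = {2, 6}.

2, 6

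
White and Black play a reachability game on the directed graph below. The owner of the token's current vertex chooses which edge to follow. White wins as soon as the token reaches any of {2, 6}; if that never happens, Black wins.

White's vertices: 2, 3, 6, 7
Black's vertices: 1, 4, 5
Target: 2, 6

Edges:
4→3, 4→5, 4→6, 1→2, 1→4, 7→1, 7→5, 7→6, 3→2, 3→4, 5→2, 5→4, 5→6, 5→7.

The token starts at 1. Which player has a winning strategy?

Black

A0 = {2, 6}
A1: add {3, 7} — 3 (White) has 3→2; 7 (White) has 7→6.
A2 = A1; e.g. 1 (Black) can still go to 4. Fixed point.
1 never enters the attractor, so Black can avoid the target forever.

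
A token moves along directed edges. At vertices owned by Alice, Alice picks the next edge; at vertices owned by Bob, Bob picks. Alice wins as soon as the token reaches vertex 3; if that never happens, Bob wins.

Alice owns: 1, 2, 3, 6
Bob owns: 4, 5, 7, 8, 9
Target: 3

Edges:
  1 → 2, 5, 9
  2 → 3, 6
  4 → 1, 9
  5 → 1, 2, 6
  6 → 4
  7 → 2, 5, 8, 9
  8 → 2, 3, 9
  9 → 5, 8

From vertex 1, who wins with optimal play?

Alice

A0 = {3}
A1: add {2} — 2 (Alice) has 2→3.
A2: add {1} — 1 (Alice) has 1→2.
A3 = A2; e.g. 4 (Bob) can still go to 9. Fixed point.
1 ∈ A2, so Alice can force the target.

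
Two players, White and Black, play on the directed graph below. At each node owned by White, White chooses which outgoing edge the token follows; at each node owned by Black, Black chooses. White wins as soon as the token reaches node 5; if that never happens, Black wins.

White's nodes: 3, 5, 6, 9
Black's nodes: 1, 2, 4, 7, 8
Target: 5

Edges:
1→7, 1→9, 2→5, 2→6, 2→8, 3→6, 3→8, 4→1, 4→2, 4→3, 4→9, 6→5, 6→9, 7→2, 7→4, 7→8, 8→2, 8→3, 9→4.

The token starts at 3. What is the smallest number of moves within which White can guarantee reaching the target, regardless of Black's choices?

2

A0 = {5}
A1: add {6} — 6 (White) has 6→5.
A2: add {3} — 3 (White) has 3→6.
A3 = A2; e.g. 1 (Black) can still go to 7. Fixed point.
3 enters the attractor at level 2, so White can force the target in 2 moves from there.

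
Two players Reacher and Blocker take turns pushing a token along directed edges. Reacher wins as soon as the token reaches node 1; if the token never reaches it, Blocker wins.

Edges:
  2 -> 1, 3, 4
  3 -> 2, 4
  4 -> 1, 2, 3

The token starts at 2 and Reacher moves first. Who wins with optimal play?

Reacher

Track states (vertex, player-to-move).
A0 = {(1,Reacher), (1,Blocker)}
A1: add {(2,Reacher), (4,Reacher)}.
(2,Reacher) ∈ A1 ⇒ Reacher forces the target.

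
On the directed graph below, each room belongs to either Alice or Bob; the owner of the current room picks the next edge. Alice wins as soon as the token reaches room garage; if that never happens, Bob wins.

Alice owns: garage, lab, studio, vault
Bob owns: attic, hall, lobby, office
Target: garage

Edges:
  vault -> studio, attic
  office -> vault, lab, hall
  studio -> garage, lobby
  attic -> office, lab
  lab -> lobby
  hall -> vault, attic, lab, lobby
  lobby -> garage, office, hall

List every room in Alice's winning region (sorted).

A0 = {garage}
A1: add {studio} — studio (Alice) has studio→garage.
A2: add {vault} — vault (Alice) has vault→studio.
A3 = A2; e.g. office (Bob) can still go to lab. Fixed point.
Alice's winning region = {garage, studio, vault}.

garage, studio, vault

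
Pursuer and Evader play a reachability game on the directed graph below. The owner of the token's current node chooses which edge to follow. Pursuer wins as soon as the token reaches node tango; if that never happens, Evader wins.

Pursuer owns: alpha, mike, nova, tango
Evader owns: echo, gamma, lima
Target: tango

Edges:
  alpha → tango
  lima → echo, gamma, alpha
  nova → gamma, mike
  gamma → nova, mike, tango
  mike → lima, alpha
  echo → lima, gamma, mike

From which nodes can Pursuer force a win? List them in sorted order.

A0 = {tango}
A1: add {alpha} — alpha (Pursuer) has alpha→tango.
A2: add {mike} — mike (Pursuer) has mike→alpha.
A3: add {nova} — nova (Pursuer) has nova→mike.
A4: add {gamma} — gamma (Evader): all of {nova, mike, tango} already in.
A5 = A4; e.g. lima (Evader) can still go to echo. Fixed point.
Pursuer's winning region = {alpha, gamma, mike, nova, tango}.

alpha, gamma, mike, nova, tango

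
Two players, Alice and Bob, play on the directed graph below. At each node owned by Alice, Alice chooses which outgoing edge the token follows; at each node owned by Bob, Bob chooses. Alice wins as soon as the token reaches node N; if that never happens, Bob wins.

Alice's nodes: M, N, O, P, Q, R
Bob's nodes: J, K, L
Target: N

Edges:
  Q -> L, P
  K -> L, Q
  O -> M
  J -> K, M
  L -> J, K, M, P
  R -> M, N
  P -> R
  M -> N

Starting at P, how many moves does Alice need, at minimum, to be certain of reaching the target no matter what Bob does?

2

A0 = {N}
A1: add {M, R} — M (Alice) has M→N; R (Alice) has R→N.
A2: add {O, P} — O (Alice) has O→M; P (Alice) has P→R.
P enters the attractor at level 2, so Alice can force the target in 2 moves from there.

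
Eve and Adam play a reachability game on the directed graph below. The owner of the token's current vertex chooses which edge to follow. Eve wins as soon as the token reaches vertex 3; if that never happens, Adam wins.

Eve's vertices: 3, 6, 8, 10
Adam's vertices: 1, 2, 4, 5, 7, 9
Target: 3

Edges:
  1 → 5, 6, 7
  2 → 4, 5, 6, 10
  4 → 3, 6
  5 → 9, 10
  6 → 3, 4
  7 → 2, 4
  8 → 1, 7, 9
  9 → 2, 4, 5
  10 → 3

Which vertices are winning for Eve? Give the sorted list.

A0 = {3}
A1: add {6, 10} — 6 (Eve) has 6→3; 10 (Eve) has 10→3.
A2: add {4} — 4 (Adam): all of {3, 6} already in.
A3 = A2; e.g. 1 (Adam) can still go to 5. Fixed point.
Eve's winning region = {3, 4, 6, 10}.

3, 4, 6, 10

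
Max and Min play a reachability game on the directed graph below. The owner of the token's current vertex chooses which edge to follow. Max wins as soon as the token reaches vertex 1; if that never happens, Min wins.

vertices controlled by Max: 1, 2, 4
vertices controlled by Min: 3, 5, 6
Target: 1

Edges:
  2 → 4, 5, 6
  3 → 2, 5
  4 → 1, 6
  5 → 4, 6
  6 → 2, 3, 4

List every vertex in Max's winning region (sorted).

1, 2, 4

A0 = {1}
A1: add {4} — 4 (Max) has 4→1.
A2: add {2} — 2 (Max) has 2→4.
A3 = A2; e.g. 3 (Min) can still go to 5. Fixed point.
Max's winning region = {1, 2, 4}.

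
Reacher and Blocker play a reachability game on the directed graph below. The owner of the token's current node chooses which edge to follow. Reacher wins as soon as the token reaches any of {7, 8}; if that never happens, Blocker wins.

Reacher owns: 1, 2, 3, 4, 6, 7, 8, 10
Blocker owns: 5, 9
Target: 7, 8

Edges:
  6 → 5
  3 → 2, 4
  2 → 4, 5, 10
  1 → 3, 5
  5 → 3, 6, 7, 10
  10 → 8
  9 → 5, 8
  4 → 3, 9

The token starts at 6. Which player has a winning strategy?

A0 = {7, 8}
A1: add {10} — 10 (Reacher) has 10→8.
A2: add {2} — 2 (Reacher) has 2→10.
A3: add {3} — 3 (Reacher) has 3→2.
A4: add {1, 4} — 1 (Reacher) has 1→3; 4 (Reacher) has 4→3.
A5 = A4; e.g. 5 (Blocker) can still go to 6. Fixed point.
6 never enters the attractor, so Blocker can avoid the target forever.

Blocker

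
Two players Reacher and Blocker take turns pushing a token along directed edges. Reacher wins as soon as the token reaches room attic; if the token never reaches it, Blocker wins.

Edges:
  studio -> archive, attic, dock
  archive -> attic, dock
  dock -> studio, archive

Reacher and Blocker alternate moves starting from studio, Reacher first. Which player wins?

Track states (vertex, player-to-move).
A0 = {(attic,Reacher), (attic,Blocker)}
A1: add {(studio,Reacher), (archive,Reacher)}.
(studio,Reacher) ∈ A1 ⇒ Reacher forces the target.

Reacher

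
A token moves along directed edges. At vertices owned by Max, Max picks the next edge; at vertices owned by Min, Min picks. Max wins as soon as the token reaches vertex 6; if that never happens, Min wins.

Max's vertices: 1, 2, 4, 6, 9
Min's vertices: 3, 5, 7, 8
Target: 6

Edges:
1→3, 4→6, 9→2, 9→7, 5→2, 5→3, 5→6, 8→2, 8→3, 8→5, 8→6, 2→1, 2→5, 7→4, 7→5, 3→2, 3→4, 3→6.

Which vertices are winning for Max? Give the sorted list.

A0 = {6}
A1: add {4} — 4 (Max) has 4→6.
A2 = A1; e.g. 1 (Max) has no edge into A1. Fixed point.
Max's winning region = {4, 6}.

4, 6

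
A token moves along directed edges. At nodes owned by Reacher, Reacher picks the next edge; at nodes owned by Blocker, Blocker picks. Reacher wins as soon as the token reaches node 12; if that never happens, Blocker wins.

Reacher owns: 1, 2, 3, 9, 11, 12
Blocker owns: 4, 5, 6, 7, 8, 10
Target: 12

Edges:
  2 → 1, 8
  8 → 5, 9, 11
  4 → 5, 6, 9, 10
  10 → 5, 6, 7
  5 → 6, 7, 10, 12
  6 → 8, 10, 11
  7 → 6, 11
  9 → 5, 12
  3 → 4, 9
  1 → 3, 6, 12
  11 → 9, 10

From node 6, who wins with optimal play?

Blocker

A0 = {12}
A1: add {1, 9} — 1 (Reacher) has 1→12; 9 (Reacher) has 9→12.
A2: add {2, 3, 11} — 2 (Reacher) has 2→1; 3 (Reacher) has 3→9; 11 (Reacher) has 11→9.
A3 = A2; e.g. 4 (Blocker) can still go to 5. Fixed point.
6 never enters the attractor, so Blocker can avoid the target forever.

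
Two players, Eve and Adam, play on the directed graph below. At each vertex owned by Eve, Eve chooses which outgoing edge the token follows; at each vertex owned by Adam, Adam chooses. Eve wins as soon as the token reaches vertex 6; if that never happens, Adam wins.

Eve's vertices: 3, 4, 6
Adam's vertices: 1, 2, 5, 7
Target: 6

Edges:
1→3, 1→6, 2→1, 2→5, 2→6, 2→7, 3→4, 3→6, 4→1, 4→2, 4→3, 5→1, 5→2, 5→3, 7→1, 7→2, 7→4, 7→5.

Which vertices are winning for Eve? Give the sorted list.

1, 3, 4, 6

A0 = {6}
A1: add {3} — 3 (Eve) has 3→6.
A2: add {1, 4} — 1 (Adam): all of {3, 6} already in; 4 (Eve) has 4→3.
A3 = A2; e.g. 2 (Adam) can still go to 5. Fixed point.
Eve's winning region = {1, 3, 4, 6}.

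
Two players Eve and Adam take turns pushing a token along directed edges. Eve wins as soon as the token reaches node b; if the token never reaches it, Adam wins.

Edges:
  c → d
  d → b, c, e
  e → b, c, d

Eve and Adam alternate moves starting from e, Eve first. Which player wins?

Track states (vertex, player-to-move).
A0 = {(b,Eve), (b,Adam)}
A1: add {(d,Eve), (e,Eve)}.
(e,Eve) ∈ A1 ⇒ Eve forces the target.

Eve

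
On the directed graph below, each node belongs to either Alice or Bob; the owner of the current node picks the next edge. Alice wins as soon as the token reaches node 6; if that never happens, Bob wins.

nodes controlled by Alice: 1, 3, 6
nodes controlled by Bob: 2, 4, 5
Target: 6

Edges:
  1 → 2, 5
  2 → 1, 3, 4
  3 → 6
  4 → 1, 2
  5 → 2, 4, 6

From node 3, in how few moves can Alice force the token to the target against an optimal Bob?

A0 = {6}
A1: add {3} — 3 (Alice) has 3→6.
A2 = A1; e.g. 1 (Alice) has no edge into A1. Fixed point.
3 enters the attractor at level 1, so Alice can force the target in 1 move from there.

1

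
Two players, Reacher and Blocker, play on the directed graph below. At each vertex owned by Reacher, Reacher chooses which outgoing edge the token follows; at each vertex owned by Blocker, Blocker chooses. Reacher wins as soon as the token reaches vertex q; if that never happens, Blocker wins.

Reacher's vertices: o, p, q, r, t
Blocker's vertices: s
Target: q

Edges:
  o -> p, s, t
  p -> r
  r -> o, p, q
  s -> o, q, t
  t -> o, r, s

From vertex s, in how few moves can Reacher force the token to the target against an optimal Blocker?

4

A0 = {q}
A1: add {r} — r (Reacher) has r→q.
A2: add {p, t} — p (Reacher) has p→r; t (Reacher) has t→r.
A3: add {o} — o (Reacher) has o→p.
A4: add {s} — s (Blocker): all of {o, q, t} already in.
A4 = all vertices. Fixed point.
s enters the attractor at level 4, so Reacher can force the target in 4 moves from there.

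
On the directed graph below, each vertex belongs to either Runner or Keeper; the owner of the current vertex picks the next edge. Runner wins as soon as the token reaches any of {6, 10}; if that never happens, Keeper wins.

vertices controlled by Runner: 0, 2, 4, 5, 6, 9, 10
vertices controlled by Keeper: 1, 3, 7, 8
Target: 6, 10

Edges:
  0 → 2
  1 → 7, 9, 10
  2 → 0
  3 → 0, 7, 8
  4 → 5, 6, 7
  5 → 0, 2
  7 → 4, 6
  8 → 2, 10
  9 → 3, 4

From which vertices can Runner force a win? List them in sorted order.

1, 4, 6, 7, 9, 10

A0 = {6, 10}
A1: add {4} — 4 (Runner) has 4→6.
A2: add {7, 9} — 7 (Keeper): all of {4, 6} already in; 9 (Runner) has 9→4.
A3: add {1} — 1 (Keeper): all of {7, 9, 10} already in.
A4 = A3; e.g. 0 (Runner) has no edge into A3. Fixed point.
Runner's winning region = {1, 4, 6, 7, 9, 10}.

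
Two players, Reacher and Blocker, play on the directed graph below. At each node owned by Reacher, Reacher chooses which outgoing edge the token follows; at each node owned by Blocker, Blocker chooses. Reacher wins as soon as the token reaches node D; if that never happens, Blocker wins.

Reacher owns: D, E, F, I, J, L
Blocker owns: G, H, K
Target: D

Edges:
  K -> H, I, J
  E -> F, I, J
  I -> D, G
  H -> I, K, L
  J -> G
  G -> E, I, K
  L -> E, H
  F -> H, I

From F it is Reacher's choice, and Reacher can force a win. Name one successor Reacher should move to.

I

A0 = {D}
A1: add {I} — I (Reacher) has I→D.
A2: add {E, F} — E (Reacher) has E→I; F (Reacher) has F→I.
A3: add {L} — L (Reacher) has L→E.
A4 = A3; e.g. G (Blocker) can still go to K. Fixed point.
From F, successor I is in the attractor (rank 1); the other successor H is not.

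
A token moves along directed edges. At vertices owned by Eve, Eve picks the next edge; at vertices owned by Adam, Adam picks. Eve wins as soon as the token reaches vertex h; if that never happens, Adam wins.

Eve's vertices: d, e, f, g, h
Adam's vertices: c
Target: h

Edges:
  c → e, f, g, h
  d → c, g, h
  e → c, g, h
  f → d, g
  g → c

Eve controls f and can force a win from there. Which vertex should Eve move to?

A0 = {h}
A1: add {d, e} — d (Eve) has d→h; e (Eve) has e→h.
A2: add {f} — f (Eve) has f→d.
A3 = A2; e.g. c (Adam) can still go to g. Fixed point.
From f, successor d is in the attractor (rank 1); the other successor g is not.

d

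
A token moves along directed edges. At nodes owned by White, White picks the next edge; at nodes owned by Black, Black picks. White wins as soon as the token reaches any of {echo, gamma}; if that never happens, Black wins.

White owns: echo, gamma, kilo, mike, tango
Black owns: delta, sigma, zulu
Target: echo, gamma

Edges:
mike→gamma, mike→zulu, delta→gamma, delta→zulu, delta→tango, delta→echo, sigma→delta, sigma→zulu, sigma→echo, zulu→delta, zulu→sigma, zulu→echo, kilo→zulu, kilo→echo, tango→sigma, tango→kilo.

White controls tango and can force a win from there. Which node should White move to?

A0 = {echo, gamma}
A1: add {kilo, mike} — mike (White) has mike→gamma; kilo (White) has kilo→echo.
A2: add {tango} — tango (White) has tango→kilo.
A3 = A2; e.g. delta (Black) can still go to zulu. Fixed point.
From tango, successor kilo is in the attractor (rank 1); the other successor sigma is not.

kilo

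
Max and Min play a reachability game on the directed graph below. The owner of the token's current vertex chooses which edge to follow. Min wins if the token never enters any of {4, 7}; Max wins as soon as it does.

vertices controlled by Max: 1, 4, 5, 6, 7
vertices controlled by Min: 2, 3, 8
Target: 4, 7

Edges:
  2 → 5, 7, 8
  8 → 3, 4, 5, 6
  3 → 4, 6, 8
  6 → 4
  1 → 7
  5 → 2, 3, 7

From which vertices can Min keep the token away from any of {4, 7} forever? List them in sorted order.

A0 = {4, 7}
A1: add {1, 5, 6} — 1 (Max) has 1→7; 5 (Max) has 5→7; 6 (Max) has 6→4.
A2 = A1; e.g. 2 (Min) can still go to 8. Fixed point.
Max's attractor = {1, 4, 5, 6, 7}; Min avoids the target exactly from the complement.

2, 3, 8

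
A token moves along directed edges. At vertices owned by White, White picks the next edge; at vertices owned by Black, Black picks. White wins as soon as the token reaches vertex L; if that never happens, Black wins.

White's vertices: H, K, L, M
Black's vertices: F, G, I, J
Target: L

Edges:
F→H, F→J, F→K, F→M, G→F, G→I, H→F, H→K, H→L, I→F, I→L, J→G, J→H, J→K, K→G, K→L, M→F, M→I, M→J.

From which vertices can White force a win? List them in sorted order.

A0 = {L}
A1: add {H, K} — H (White) has H→L; K (White) has K→L.
A2 = A1; e.g. F (Black) can still go to J. Fixed point.
White's winning region = {H, K, L}.

H, K, L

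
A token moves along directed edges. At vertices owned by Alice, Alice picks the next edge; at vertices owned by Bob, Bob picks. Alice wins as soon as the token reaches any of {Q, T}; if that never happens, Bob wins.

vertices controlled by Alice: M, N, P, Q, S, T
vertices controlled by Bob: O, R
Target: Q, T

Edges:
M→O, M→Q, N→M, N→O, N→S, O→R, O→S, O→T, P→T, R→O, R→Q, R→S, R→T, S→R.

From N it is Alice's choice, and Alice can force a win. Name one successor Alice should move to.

M

A0 = {Q, T}
A1: add {M, P} — M (Alice) has M→Q; P (Alice) has P→T.
A2: add {N} — N (Alice) has N→M.
A3 = A2; e.g. O (Bob) can still go to R. Fixed point.
From N, successor M is in the attractor (rank 1); the other successors O, S are not.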